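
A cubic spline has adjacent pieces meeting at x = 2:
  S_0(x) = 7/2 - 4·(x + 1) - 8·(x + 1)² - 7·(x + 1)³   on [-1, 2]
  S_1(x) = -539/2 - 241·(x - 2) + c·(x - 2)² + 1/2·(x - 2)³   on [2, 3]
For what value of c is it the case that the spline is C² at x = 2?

S_0''(x) = -16 - 42·(x + 1), so S_0''(2) = -142. On the right, S_1''(2) = 2c, so c = -71.

-71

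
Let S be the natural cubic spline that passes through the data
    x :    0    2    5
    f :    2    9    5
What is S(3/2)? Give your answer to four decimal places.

Let σ_i = S''(x_i). Step sizes h_i = 2, 3; slopes of the chords Δ_i = (y_(i+1) - y_i)/h_i = 7/2, -4/3.
  2·σ_0 + 10·σ_1 + 3·σ_2 = 6(Δ_1 - Δ_0) = -29
Natural end conditions: σ_0 = σ_2 = 0.
Forward elimination and back-substitution give σ_0 = 0, σ_1 = -29/10, σ_2 = 0.
On [0, 2], S(x) = 2 + 67/15·x + 0·x² - 29/120·x³.
With x = 3/2: S(3/2) = 2523/320.

7.8844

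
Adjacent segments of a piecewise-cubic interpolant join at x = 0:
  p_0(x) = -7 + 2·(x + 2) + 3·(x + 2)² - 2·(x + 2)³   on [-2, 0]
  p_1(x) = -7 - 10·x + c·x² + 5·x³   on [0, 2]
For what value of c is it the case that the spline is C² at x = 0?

-9

p_0''(x) = 6 - 12·(x + 2), so p_0''(0) = -18. On the right, p_1''(0) = 2c, so c = -9.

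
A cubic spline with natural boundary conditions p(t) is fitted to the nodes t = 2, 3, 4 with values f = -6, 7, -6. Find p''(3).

-39

Write m_i for p''(x_i). With h_i = 1, 1 and divided differences Δ_i = 13, -13, the continuity of p' gives the tridiagonal system
  1·m_0 + 4·m_1 + 1·m_2 = 6(Δ_1 - Δ_0) = -156
Natural end conditions: m_0 = m_2 = 0.
Solving the tridiagonal system: m_0 = 0, m_1 = -39, m_2 = 0.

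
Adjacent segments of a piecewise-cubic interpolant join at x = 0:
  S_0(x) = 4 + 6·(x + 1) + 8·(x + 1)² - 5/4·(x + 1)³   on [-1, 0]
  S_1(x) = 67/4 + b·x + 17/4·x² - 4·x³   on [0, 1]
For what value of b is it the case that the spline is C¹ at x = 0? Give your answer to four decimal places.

18.2500

S_0'(x) = 6 + 16·(x + 1) - 15/4·(x + 1)², so S_0'(0) = 73/4. On the right, S_1'(0) = b, so b = 73/4.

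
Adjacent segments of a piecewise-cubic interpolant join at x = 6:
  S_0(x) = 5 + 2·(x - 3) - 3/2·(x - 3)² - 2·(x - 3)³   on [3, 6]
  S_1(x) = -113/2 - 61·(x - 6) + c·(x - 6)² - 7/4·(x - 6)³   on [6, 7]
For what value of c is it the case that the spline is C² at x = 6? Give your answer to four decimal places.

S_0''(x) = -3 - 12·(x - 3), so S_0''(6) = -39. On the right, S_1''(6) = 2c, so c = -39/2.

-19.5000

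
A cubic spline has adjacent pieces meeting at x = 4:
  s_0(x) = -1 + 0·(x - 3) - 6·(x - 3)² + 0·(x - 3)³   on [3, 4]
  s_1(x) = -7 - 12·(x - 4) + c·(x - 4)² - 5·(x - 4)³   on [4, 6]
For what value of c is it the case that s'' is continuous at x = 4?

s_0''(x) = -12 + 0·(x - 3), so s_0''(4) = -12. On the right, s_1''(4) = 2c, so c = -6.

-6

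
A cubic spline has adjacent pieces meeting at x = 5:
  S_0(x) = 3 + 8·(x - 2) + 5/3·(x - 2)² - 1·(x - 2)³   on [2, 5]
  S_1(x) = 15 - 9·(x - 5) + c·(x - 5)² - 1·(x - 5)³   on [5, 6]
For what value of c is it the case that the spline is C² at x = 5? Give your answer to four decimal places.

S_0''(x) = 10/3 - 6·(x - 2), so S_0''(5) = -44/3. On the right, S_1''(5) = 2c, so c = -22/3.

-7.3333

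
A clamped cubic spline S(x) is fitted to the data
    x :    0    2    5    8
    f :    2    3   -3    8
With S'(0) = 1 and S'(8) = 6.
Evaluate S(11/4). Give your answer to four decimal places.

1.6166

Put M_i = S'' at the i-th knot. Here h = (2, 3, 3) and Δ = (1/2, -2, 11/3), so the interior equations h_(i-1)·M_(i-1) + 2(h_(i-1)+h_i)·M_i + h_i·M_(i+1) = 6(Δ_i − Δ_(i-1)) read
  2·M_0 + 10·M_1 + 3·M_2 = 6(Δ_1 - Δ_0) = -15
  3·M_1 + 12·M_2 + 3·M_3 = 6(Δ_2 - Δ_1) = 34
Clamped end conditions give two more equations: 2h_0·M_0 + h_0·M_1 = 6(Δ_0 - S'(0)) = -3 and h_2·M_2 + 2h_2·M_3 = 6(S'(8) - Δ_2) = 14.
Hence M_0 = 21/38, M_1 = -99/38, M_2 = 63/19, M_3 = 77/114.
On [2, 5], S(x) = 3 - 20/19·(x - 2) - 99/76·(x - 2)² + 25/76·(x - 2)³.
With (x - 2) = 3/4: S(11/4) = 7863/4864.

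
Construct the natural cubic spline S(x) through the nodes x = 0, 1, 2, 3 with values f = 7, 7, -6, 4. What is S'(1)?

-10

With m_i denoting the second derivative at x_i, h_i = 1, 1, 1, and Δ_i = (y_(i+1) − y_i)/h_i = 0, -13, 10:
  1·m_0 + 4·m_1 + 1·m_2 = 6(Δ_1 - Δ_0) = -78
  1·m_1 + 4·m_2 + 1·m_3 = 6(Δ_2 - Δ_1) = 138
Natural end conditions: m_0 = m_3 = 0.
Hence m_0 = 0, m_1 = -30, m_2 = 42, m_3 = 0.
On [1, 2], S'(x) = b_1 + 2c_1·(x - 1) + 3d_1·(x - 1)² with b_1 = Δ_1 - h_1(2m_1 + m_2)/6 = -10, c_1 = m_1/2 = -15, d_1 = (m_2 - m_1)/(6h_1) = 12. So S'(1) = -10.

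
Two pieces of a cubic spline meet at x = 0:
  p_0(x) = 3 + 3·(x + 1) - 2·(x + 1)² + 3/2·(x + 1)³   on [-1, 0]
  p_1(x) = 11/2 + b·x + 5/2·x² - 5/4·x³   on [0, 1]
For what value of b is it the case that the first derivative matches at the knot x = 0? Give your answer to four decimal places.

3.5000

p_0'(x) = 3 - 4·(x + 1) + 9/2·(x + 1)², so p_0'(0) = 7/2. On the right, p_1'(0) = b, so b = 7/2.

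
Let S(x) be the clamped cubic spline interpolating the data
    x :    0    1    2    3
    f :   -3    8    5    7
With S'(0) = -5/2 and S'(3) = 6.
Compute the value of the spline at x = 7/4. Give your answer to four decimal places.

Write m_i for S''(x_i). With h_i = 1, 1, 1 and divided differences Δ_i = 11, -3, 2, the continuity of S' gives the tridiagonal system
  1·m_0 + 4·m_1 + 1·m_2 = 6(Δ_1 - Δ_0) = -84
  1·m_1 + 4·m_2 + 1·m_3 = 6(Δ_2 - Δ_1) = 30
Clamped end conditions give two more equations: 2h_0·m_0 + h_0·m_1 = 6(Δ_0 - S'(0)) = 81 and h_2·m_2 + 2h_2·m_3 = 6(S'(3) - Δ_2) = 24.
Solving the tridiagonal system: m_0 = 182/3, m_1 = -121/3, m_2 = 50/3, m_3 = 11/3.
On [1, 2], S(x) = 8 + 23/3·(x - 1) - 121/6·(x - 1)² + 19/2·(x - 1)³.
With (x - 1) = 3/4: S(7/4) = 821/128.

6.4141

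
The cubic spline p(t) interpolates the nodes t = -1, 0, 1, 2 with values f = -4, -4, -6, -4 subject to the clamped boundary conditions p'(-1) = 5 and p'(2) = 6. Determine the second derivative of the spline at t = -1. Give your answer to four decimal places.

-14.9333

Let m_i = p''(x_i). Step sizes h_i = 1, 1, 1; slopes of the chords Δ_i = (y_(i+1) - y_i)/h_i = 0, -2, 2.
  1·m_0 + 4·m_1 + 1·m_2 = 6(Δ_1 - Δ_0) = -12
  1·m_1 + 4·m_2 + 1·m_3 = 6(Δ_2 - Δ_1) = 24
Clamped end conditions give two more equations: 2h_0·m_0 + h_0·m_1 = 6(Δ_0 - p'(-1)) = -30 and h_2·m_2 + 2h_2·m_3 = 6(p'(2) - Δ_2) = 24.
Forward elimination and back-substitution give m_0 = -224/15, m_1 = -2/15, m_2 = 52/15, m_3 = 154/15.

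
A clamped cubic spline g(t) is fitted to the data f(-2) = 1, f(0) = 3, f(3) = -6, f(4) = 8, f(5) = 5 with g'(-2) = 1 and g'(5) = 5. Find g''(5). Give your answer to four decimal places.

Let M_i = g''(x_i). Step sizes h_i = 2, 3, 1, 1; slopes of the chords Δ_i = (y_(i+1) - y_i)/h_i = 1, -3, 14, -3.
  2·M_0 + 10·M_1 + 3·M_2 = 6(Δ_1 - Δ_0) = -24
  3·M_1 + 8·M_2 + 1·M_3 = 6(Δ_2 - Δ_1) = 102
  1·M_2 + 4·M_3 + 1·M_4 = 6(Δ_3 - Δ_2) = -102
Clamped end conditions give two more equations: 2h_0·M_0 + h_0·M_1 = 6(Δ_0 - g'(-2)) = 0 and h_3·M_3 + 2h_3·M_4 = 6(g'(5) - Δ_3) = 48.
Solving: M_0 = 233/47, M_1 = -466/47, M_2 = 1022/47, M_3 = -1984/47, M_4 = 2120/47.

45.1064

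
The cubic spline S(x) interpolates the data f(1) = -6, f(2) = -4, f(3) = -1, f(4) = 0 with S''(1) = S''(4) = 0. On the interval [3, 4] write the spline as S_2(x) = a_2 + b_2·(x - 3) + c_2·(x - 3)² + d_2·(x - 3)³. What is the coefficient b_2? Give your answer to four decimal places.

2.2000

With σ_i denoting the second derivative at x_i, h_i = 1, 1, 1, and Δ_i = (y_(i+1) − y_i)/h_i = 2, 3, 1:
  1·σ_0 + 4·σ_1 + 1·σ_2 = 6(Δ_1 - Δ_0) = 6
  1·σ_1 + 4·σ_2 + 1·σ_3 = 6(Δ_2 - Δ_1) = -12
Natural end conditions: σ_0 = σ_3 = 0.
Solving: σ_0 = 0, σ_1 = 12/5, σ_2 = -18/5, σ_3 = 0.
On [3, 4], with S_2(x) = a_2 + b_2·(x - 3) + c_2·(x - 3)² + d_2·(x - 3)³: c_2 = σ_2/2 = -9/5, d_2 = (σ_3 - σ_2)/(6h_2) = 3/5, b_2 = Δ_2 - h_2(2σ_2 + σ_3)/6 = 11/5.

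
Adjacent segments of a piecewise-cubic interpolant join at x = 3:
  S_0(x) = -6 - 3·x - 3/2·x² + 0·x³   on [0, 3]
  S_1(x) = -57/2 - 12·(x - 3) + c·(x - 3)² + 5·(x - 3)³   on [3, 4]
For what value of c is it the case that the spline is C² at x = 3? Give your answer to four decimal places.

S_0''(x) = -3 + 0·x, so S_0''(3) = -3. On the right, S_1''(3) = 2c, so c = -3/2.

-1.5000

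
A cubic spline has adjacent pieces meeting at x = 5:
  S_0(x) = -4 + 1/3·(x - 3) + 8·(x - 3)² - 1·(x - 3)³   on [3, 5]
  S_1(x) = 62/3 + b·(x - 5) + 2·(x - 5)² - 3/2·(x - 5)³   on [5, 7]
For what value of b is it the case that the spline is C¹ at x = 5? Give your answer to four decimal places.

20.3333

S_0'(x) = 1/3 + 16·(x - 3) - 3·(x - 3)², so S_0'(5) = 61/3. On the right, S_1'(5) = b, so b = 61/3.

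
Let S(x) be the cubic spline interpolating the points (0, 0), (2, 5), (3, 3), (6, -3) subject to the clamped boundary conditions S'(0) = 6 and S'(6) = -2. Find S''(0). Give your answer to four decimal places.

-3.5476

Put M_i = S'' at the i-th knot. Here h = (2, 1, 3) and Δ = (5/2, -2, -2), so the interior equations h_(i-1)·M_(i-1) + 2(h_(i-1)+h_i)·M_i + h_i·M_(i+1) = 6(Δ_i − Δ_(i-1)) read
  2·M_0 + 6·M_1 + 1·M_2 = 6(Δ_1 - Δ_0) = -27
  1·M_1 + 8·M_2 + 3·M_3 = 6(Δ_2 - Δ_1) = 0
Clamped end conditions give two more equations: 2h_0·M_0 + h_0·M_1 = 6(Δ_0 - S'(0)) = -21 and h_2·M_2 + 2h_2·M_3 = 6(S'(6) - Δ_2) = 0.
Solving the tridiagonal system: M_0 = -149/42, M_1 = -143/42, M_2 = 11/21, M_3 = -11/42.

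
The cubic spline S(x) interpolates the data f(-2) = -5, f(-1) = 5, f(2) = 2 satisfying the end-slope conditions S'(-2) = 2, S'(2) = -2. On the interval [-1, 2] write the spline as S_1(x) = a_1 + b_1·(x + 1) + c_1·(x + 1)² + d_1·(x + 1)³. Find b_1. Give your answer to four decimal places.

Write σ_i for S''(x_i). With h_i = 1, 3 and divided differences Δ_i = 10, -1, the continuity of S' gives the tridiagonal system
  1·σ_0 + 8·σ_1 + 3·σ_2 = 6(Δ_1 - Δ_0) = -66
Clamped end conditions give two more equations: 2h_0·σ_0 + h_0·σ_1 = 6(Δ_0 - S'(-2)) = 48 and h_1·σ_1 + 2h_1·σ_2 = 6(S'(2) - Δ_1) = -6.
Solving the tridiagonal system: σ_0 = 125/4, σ_1 = -29/2, σ_2 = 25/4.
On [-1, 2], with S_1(x) = a_1 + b_1·(x + 1) + c_1·(x + 1)² + d_1·(x + 1)³: c_1 = σ_1/2 = -29/4, d_1 = (σ_2 - σ_1)/(6h_1) = 83/72, b_1 = Δ_1 - h_1(2σ_1 + σ_2)/6 = 83/8.

10.3750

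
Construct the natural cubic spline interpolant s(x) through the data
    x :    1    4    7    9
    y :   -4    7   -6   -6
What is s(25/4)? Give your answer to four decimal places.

-3.0046

With M_i denoting the second derivative at x_i, h_i = 3, 3, 2, and Δ_i = (y_(i+1) − y_i)/h_i = 11/3, -13/3, 0:
  3·M_0 + 12·M_1 + 3·M_2 = 6(Δ_1 - Δ_0) = -48
  3·M_1 + 10·M_2 + 2·M_3 = 6(Δ_2 - Δ_1) = 26
Natural end conditions: M_0 = M_3 = 0.
Solving: M_0 = 0, M_1 = -186/37, M_2 = 152/37, M_3 = 0.
On [4, 7], s(x) = 7 - 151/111·(x - 4) - 93/37·(x - 4)² + 169/333·(x - 4)³.
With (x - 4) = 9/4: s(25/4) = -7115/2368.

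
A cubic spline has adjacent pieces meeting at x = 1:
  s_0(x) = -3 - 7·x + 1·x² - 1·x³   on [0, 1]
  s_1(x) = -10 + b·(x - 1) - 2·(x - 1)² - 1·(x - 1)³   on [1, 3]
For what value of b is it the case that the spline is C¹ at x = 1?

-8

s_0'(x) = -7 + 2·x - 3·x², so s_0'(1) = -8. On the right, s_1'(1) = b, so b = -8.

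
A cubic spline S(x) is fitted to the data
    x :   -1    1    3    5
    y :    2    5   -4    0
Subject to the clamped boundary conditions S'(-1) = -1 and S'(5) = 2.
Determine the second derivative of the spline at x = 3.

Let σ_i = S''(x_i). Step sizes h_i = 2, 2, 2; slopes of the chords Δ_i = (y_(i+1) - y_i)/h_i = 3/2, -9/2, 2.
  2·σ_0 + 8·σ_1 + 2·σ_2 = 6(Δ_1 - Δ_0) = -36
  2·σ_1 + 8·σ_2 + 2·σ_3 = 6(Δ_2 - Δ_1) = 39
Clamped end conditions give two more equations: 2h_0·σ_0 + h_0·σ_1 = 6(Δ_0 - S'(-1)) = 15 and h_2·σ_2 + 2h_2·σ_3 = 6(S'(5) - Δ_2) = 0.
Hence σ_0 = 8, σ_1 = -17/2, σ_2 = 8, σ_3 = -4.

8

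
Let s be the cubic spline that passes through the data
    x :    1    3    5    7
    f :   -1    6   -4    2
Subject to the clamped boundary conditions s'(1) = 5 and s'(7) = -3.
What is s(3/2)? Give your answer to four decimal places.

1.7188

Let M_i = s''(x_i). Step sizes h_i = 2, 2, 2; slopes of the chords Δ_i = (y_(i+1) - y_i)/h_i = 7/2, -5, 3.
  2·M_0 + 8·M_1 + 2·M_2 = 6(Δ_1 - Δ_0) = -51
  2·M_1 + 8·M_2 + 2·M_3 = 6(Δ_2 - Δ_1) = 48
Clamped end conditions give two more equations: 2h_0·M_0 + h_0·M_1 = 6(Δ_0 - s'(1)) = -9 and h_2·M_2 + 2h_2·M_3 = 6(s'(7) - Δ_2) = -36.
Hence M_0 = 17/6, M_1 = -61/6, M_2 = 37/3, M_3 = -91/6.
On [1, 3], s(x) = -1 + 5·(x - 1) + 17/12·(x - 1)² - 13/12·(x - 1)³.
With (x - 1) = 1/2: s(3/2) = 55/32.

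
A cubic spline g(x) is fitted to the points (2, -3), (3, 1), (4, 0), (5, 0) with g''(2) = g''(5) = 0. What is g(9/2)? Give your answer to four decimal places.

-0.2250

Let M_i = g''(x_i). Step sizes h_i = 1, 1, 1; slopes of the chords Δ_i = (y_(i+1) - y_i)/h_i = 4, -1, 0.
  1·M_0 + 4·M_1 + 1·M_2 = 6(Δ_1 - Δ_0) = -30
  1·M_1 + 4·M_2 + 1·M_3 = 6(Δ_2 - Δ_1) = 6
Natural end conditions: M_0 = M_3 = 0.
Hence M_0 = 0, M_1 = -42/5, M_2 = 18/5, M_3 = 0.
On [4, 5], g(x) = 0 - 6/5·(x - 4) + 9/5·(x - 4)² - 3/5·(x - 4)³.
With (x - 4) = 1/2: g(9/2) = -9/40.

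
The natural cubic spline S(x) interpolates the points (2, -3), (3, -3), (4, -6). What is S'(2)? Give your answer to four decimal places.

Write σ_i for S''(x_i). With h_i = 1, 1 and divided differences Δ_i = 0, -3, the continuity of S' gives the tridiagonal system
  1·σ_0 + 4·σ_1 + 1·σ_2 = 6(Δ_1 - Δ_0) = -18
Natural end conditions: σ_0 = σ_2 = 0.
Solving the tridiagonal system: σ_0 = 0, σ_1 = -9/2, σ_2 = 0.
On [2, 3], S'(x) = b_0 + 2c_0·(x - 2) + 3d_0·(x - 2)² with b_0 = Δ_0 - h_0(2σ_0 + σ_1)/6 = 3/4, c_0 = σ_0/2 = 0, d_0 = (σ_1 - σ_0)/(6h_0) = -3/4. So S'(2) = 3/4.

0.7500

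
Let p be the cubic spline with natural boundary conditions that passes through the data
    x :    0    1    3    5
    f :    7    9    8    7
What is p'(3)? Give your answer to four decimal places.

-0.9545

Let σ_i = p''(x_i). Step sizes h_i = 1, 2, 2; slopes of the chords Δ_i = (y_(i+1) - y_i)/h_i = 2, -1/2, -1/2.
  1·σ_0 + 6·σ_1 + 2·σ_2 = 6(Δ_1 - Δ_0) = -15
  2·σ_1 + 8·σ_2 + 2·σ_3 = 6(Δ_2 - Δ_1) = 0
Natural end conditions: σ_0 = σ_3 = 0.
Solving the tridiagonal system: σ_0 = 0, σ_1 = -30/11, σ_2 = 15/22, σ_3 = 0.
On [3, 5], p'(x) = b_2 + 2c_2·(x - 3) + 3d_2·(x - 3)² with b_2 = Δ_2 - h_2(2σ_2 + σ_3)/6 = -21/22, c_2 = σ_2/2 = 15/44, d_2 = (σ_3 - σ_2)/(6h_2) = -5/88. So p'(3) = -21/22.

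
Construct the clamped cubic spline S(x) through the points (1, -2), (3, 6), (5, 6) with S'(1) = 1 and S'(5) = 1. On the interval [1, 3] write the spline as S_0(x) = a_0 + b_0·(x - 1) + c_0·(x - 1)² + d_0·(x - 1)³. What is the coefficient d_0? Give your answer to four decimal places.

-1.1250

Write M_i for S''(x_i). With h_i = 2, 2 and divided differences Δ_i = 4, 0, the continuity of S' gives the tridiagonal system
  2·M_0 + 8·M_1 + 2·M_2 = 6(Δ_1 - Δ_0) = -24
Clamped end conditions give two more equations: 2h_0·M_0 + h_0·M_1 = 6(Δ_0 - S'(1)) = 18 and h_1·M_1 + 2h_1·M_2 = 6(S'(5) - Δ_1) = 6.
Hence M_0 = 15/2, M_1 = -6, M_2 = 9/2.
On [1, 3], with S_0(x) = a_0 + b_0·(x - 1) + c_0·(x - 1)² + d_0·(x - 1)³: c_0 = M_0/2 = 15/4, d_0 = (M_1 - M_0)/(6h_0) = -9/8, b_0 = Δ_0 - h_0(2M_0 + M_1)/6 = 1.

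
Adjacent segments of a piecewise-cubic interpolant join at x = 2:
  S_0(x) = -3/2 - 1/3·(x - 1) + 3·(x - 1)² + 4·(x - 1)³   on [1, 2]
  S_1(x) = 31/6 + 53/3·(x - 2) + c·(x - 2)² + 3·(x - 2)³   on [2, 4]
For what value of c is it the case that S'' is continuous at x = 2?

S_0''(x) = 6 + 24·(x - 1), so S_0''(2) = 30. On the right, S_1''(2) = 2c, so c = 15.

15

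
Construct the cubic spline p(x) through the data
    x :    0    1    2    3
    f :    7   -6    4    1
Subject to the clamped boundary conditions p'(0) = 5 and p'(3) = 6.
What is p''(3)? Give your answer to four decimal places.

Write m_i for p''(x_i). With h_i = 1, 1, 1 and divided differences Δ_i = -13, 10, -3, the continuity of p' gives the tridiagonal system
  1·m_0 + 4·m_1 + 1·m_2 = 6(Δ_1 - Δ_0) = 138
  1·m_1 + 4·m_2 + 1·m_3 = 6(Δ_2 - Δ_1) = -78
Clamped end conditions give two more equations: 2h_0·m_0 + h_0·m_1 = 6(Δ_0 - p'(0)) = -108 and h_2·m_2 + 2h_2·m_3 = 6(p'(3) - Δ_2) = 54.
Forward elimination and back-substitution give m_0 = -1328/15, m_1 = 1036/15, m_2 = -746/15, m_3 = 778/15.

51.8667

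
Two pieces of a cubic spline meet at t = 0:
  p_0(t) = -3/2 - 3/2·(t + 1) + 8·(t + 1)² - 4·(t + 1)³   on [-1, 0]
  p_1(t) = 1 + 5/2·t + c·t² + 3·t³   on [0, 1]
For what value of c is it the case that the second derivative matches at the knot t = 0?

-4

p_0''(t) = 16 - 24·(t + 1), so p_0''(0) = -8. On the right, p_1''(0) = 2c, so c = -4.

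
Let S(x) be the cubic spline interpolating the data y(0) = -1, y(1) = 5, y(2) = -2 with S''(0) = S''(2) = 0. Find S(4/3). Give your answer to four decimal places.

3.8704

With M_i denoting the second derivative at x_i, h_i = 1, 1, and Δ_i = (y_(i+1) − y_i)/h_i = 6, -7:
  1·M_0 + 4·M_1 + 1·M_2 = 6(Δ_1 - Δ_0) = -78
Natural end conditions: M_0 = M_2 = 0.
Solving the tridiagonal system: M_0 = 0, M_1 = -39/2, M_2 = 0.
On [1, 2], S(x) = 5 - 1/2·(x - 1) - 39/4·(x - 1)² + 13/4·(x - 1)³.
With (x - 1) = 1/3: S(4/3) = 209/54.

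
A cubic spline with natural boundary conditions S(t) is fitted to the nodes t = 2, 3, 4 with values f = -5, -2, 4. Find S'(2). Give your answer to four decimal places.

2.2500

With σ_i denoting the second derivative at x_i, h_i = 1, 1, and Δ_i = (y_(i+1) − y_i)/h_i = 3, 6:
  1·σ_0 + 4·σ_1 + 1·σ_2 = 6(Δ_1 - Δ_0) = 18
Natural end conditions: σ_0 = σ_2 = 0.
Hence σ_0 = 0, σ_1 = 9/2, σ_2 = 0.
On [2, 3], S'(t) = b_0 + 2c_0·(t - 2) + 3d_0·(t - 2)² with b_0 = Δ_0 - h_0(2σ_0 + σ_1)/6 = 9/4, c_0 = σ_0/2 = 0, d_0 = (σ_1 - σ_0)/(6h_0) = 3/4. So S'(2) = 9/4.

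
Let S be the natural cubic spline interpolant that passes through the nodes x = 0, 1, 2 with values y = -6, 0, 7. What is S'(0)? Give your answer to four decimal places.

5.7500

Put M_i = S'' at the i-th knot. Here h = (1, 1) and Δ = (6, 7), so the interior equations h_(i-1)·M_(i-1) + 2(h_(i-1)+h_i)·M_i + h_i·M_(i+1) = 6(Δ_i − Δ_(i-1)) read
  1·M_0 + 4·M_1 + 1·M_2 = 6(Δ_1 - Δ_0) = 6
Natural end conditions: M_0 = M_2 = 0.
Forward elimination and back-substitution give M_0 = 0, M_1 = 3/2, M_2 = 0.
On [0, 1], S'(x) = b_0 + 2c_0·x + 3d_0·x² with b_0 = Δ_0 - h_0(2M_0 + M_1)/6 = 23/4, c_0 = M_0/2 = 0, d_0 = (M_1 - M_0)/(6h_0) = 1/4. So S'(0) = 23/4.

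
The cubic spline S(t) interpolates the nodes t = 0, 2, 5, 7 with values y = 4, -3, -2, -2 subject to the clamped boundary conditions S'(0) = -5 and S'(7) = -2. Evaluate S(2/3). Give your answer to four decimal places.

0.9522

Let m_i = S''(x_i). Step sizes h_i = 2, 3, 2; slopes of the chords Δ_i = (y_(i+1) - y_i)/h_i = -7/2, 1/3, 0.
  2·m_0 + 10·m_1 + 3·m_2 = 6(Δ_1 - Δ_0) = 23
  3·m_1 + 10·m_2 + 2·m_3 = 6(Δ_2 - Δ_1) = -2
Clamped end conditions give two more equations: 2h_0·m_0 + h_0·m_1 = 6(Δ_0 - S'(0)) = 9 and h_2·m_2 + 2h_2·m_3 = 6(S'(7) - Δ_2) = -12.
Hence m_0 = 113/96, m_1 = 103/48, m_2 = -13/48, m_3 = -275/96.
On [0, 2], S(t) = 4 - 5·t + 113/192·t² + 31/384·t³.
With t = 2/3: S(2/3) = 617/648.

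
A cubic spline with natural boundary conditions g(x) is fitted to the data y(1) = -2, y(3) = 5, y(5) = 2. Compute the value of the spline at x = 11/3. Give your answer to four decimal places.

4.9259

Put M_i = g'' at the i-th knot. Here h = (2, 2) and Δ = (7/2, -3/2), so the interior equations h_(i-1)·M_(i-1) + 2(h_(i-1)+h_i)·M_i + h_i·M_(i+1) = 6(Δ_i − Δ_(i-1)) read
  2·M_0 + 8·M_1 + 2·M_2 = 6(Δ_1 - Δ_0) = -30
Natural end conditions: M_0 = M_2 = 0.
Solving the tridiagonal system: M_0 = 0, M_1 = -15/4, M_2 = 0.
On [3, 5], g(x) = 5 + 1·(x - 3) - 15/8·(x - 3)² + 5/16·(x - 3)³.
With (x - 3) = 2/3: g(11/3) = 133/27.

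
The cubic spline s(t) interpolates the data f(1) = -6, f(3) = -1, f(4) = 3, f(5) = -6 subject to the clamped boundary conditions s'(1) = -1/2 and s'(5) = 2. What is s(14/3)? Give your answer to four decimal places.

Let M_i = s''(x_i). Step sizes h_i = 2, 1, 1; slopes of the chords Δ_i = (y_(i+1) - y_i)/h_i = 5/2, 4, -9.
  2·M_0 + 6·M_1 + 1·M_2 = 6(Δ_1 - Δ_0) = 9
  1·M_1 + 4·M_2 + 1·M_3 = 6(Δ_2 - Δ_1) = -78
Clamped end conditions give two more equations: 2h_0·M_0 + h_0·M_1 = 6(Δ_0 - s'(1)) = 18 and h_2·M_2 + 2h_2·M_3 = 6(s'(5) - Δ_2) = 66.
Solving the tridiagonal system: M_0 = 25/22, M_1 = 74/11, M_2 = -370/11, M_3 = 548/11.
On [4, 5], s(t) = 3 - 67/11·(t - 4) - 185/11·(t - 4)² + 153/11·(t - 4)³.
With (t - 4) = 2/3: s(14/3) = -437/99.

-4.4141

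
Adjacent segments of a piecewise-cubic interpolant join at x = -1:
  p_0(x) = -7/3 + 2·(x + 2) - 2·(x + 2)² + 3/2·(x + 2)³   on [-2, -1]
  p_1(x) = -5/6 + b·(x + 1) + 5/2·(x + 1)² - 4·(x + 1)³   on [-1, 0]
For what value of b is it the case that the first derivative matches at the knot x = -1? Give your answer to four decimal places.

p_0'(x) = 2 - 4·(x + 2) + 9/2·(x + 2)², so p_0'(-1) = 5/2. On the right, p_1'(-1) = b, so b = 5/2.

2.5000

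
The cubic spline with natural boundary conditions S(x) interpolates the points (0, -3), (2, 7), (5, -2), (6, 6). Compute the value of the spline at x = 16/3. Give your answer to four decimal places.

Write M_i for S''(x_i). With h_i = 2, 3, 1 and divided differences Δ_i = 5, -3, 8, the continuity of S' gives the tridiagonal system
  2·M_0 + 10·M_1 + 3·M_2 = 6(Δ_1 - Δ_0) = -48
  3·M_1 + 8·M_2 + 1·M_3 = 6(Δ_2 - Δ_1) = 66
Natural end conditions: M_0 = M_3 = 0.
Hence M_0 = 0, M_1 = -582/71, M_2 = 804/71, M_3 = 0.
On [5, 6], S(x) = -2 + 300/71·(x - 5) + 402/71·(x - 5)² - 134/71·(x - 5)³.
With (x - 5) = 1/3: S(16/3) = -62/1917.

-0.0323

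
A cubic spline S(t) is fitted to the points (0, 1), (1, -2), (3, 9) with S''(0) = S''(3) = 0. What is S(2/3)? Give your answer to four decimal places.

-1.5247

Put m_i = S'' at the i-th knot. Here h = (1, 2) and Δ = (-3, 11/2), so the interior equations h_(i-1)·m_(i-1) + 2(h_(i-1)+h_i)·m_i + h_i·m_(i+1) = 6(Δ_i − Δ_(i-1)) read
  1·m_0 + 6·m_1 + 2·m_2 = 6(Δ_1 - Δ_0) = 51
Natural end conditions: m_0 = m_2 = 0.
Hence m_0 = 0, m_1 = 17/2, m_2 = 0.
On [0, 1], S(t) = 1 - 53/12·t + 0·t² + 17/12·t³.
With t = 2/3: S(2/3) = -247/162.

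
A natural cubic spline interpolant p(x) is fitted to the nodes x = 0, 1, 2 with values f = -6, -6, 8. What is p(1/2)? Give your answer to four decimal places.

With M_i denoting the second derivative at x_i, h_i = 1, 1, and Δ_i = (y_(i+1) − y_i)/h_i = 0, 14:
  1·M_0 + 4·M_1 + 1·M_2 = 6(Δ_1 - Δ_0) = 84
Natural end conditions: M_0 = M_2 = 0.
Forward elimination and back-substitution give M_0 = 0, M_1 = 21, M_2 = 0.
On [0, 1], p(x) = -6 - 7/2·x + 0·x² + 7/2·x³.
With x = 1/2: p(1/2) = -117/16.

-7.3125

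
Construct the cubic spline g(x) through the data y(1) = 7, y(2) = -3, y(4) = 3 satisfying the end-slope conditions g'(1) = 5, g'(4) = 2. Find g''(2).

28

Write M_i for g''(x_i). With h_i = 1, 2 and divided differences Δ_i = -10, 3, the continuity of g' gives the tridiagonal system
  1·M_0 + 6·M_1 + 2·M_2 = 6(Δ_1 - Δ_0) = 78
Clamped end conditions give two more equations: 2h_0·M_0 + h_0·M_1 = 6(Δ_0 - g'(1)) = -90 and h_1·M_1 + 2h_1·M_2 = 6(g'(4) - Δ_1) = -6.
Hence M_0 = -59, M_1 = 28, M_2 = -31/2.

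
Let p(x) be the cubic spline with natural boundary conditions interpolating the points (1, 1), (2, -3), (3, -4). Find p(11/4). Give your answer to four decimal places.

Put M_i = p'' at the i-th knot. Here h = (1, 1) and Δ = (-4, -1), so the interior equations h_(i-1)·M_(i-1) + 2(h_(i-1)+h_i)·M_i + h_i·M_(i+1) = 6(Δ_i − Δ_(i-1)) read
  1·M_0 + 4·M_1 + 1·M_2 = 6(Δ_1 - Δ_0) = 18
Natural end conditions: M_0 = M_2 = 0.
Solving the tridiagonal system: M_0 = 0, M_1 = 9/2, M_2 = 0.
On [2, 3], p(x) = -3 - 5/2·(x - 2) + 9/4·(x - 2)² - 3/4·(x - 2)³.
With (x - 2) = 3/4: p(11/4) = -1005/256.

-3.9258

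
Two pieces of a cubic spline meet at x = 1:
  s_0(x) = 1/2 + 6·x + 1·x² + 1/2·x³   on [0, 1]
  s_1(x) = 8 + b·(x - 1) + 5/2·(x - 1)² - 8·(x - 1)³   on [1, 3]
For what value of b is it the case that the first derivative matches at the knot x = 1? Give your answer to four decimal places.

s_0'(x) = 6 + 2·x + 3/2·x², so s_0'(1) = 19/2. On the right, s_1'(1) = b, so b = 19/2.

9.5000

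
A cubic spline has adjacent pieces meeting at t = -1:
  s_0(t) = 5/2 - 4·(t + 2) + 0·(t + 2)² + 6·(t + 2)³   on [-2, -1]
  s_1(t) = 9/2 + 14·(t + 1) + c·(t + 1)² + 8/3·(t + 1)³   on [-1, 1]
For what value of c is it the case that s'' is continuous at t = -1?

s_0''(t) = 0 + 36·(t + 2), so s_0''(-1) = 36. On the right, s_1''(-1) = 2c, so c = 18.

18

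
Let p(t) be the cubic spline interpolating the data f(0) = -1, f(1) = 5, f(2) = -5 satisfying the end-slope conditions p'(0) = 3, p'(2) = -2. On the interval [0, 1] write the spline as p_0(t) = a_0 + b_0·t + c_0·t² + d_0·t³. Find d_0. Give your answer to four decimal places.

Put M_i = p'' at the i-th knot. Here h = (1, 1) and Δ = (6, -10), so the interior equations h_(i-1)·M_(i-1) + 2(h_(i-1)+h_i)·M_i + h_i·M_(i+1) = 6(Δ_i − Δ_(i-1)) read
  1·M_0 + 4·M_1 + 1·M_2 = 6(Δ_1 - Δ_0) = -96
Clamped end conditions give two more equations: 2h_0·M_0 + h_0·M_1 = 6(Δ_0 - p'(0)) = 18 and h_1·M_1 + 2h_1·M_2 = 6(p'(2) - Δ_1) = 48.
Forward elimination and back-substitution give M_0 = 61/2, M_1 = -43, M_2 = 91/2.
On [0, 1], with p_0(t) = a_0 + b_0·t + c_0·t² + d_0·t³: c_0 = M_0/2 = 61/4, d_0 = (M_1 - M_0)/(6h_0) = -49/4, b_0 = Δ_0 - h_0(2M_0 + M_1)/6 = 3.

-12.2500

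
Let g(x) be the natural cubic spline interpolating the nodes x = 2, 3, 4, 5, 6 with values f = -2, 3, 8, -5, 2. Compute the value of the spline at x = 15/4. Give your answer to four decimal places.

8.5212

With σ_i denoting the second derivative at x_i, h_i = 1, 1, 1, 1, and Δ_i = (y_(i+1) − y_i)/h_i = 5, 5, -13, 7:
  1·σ_0 + 4·σ_1 + 1·σ_2 = 6(Δ_1 - Δ_0) = 0
  1·σ_1 + 4·σ_2 + 1·σ_3 = 6(Δ_2 - Δ_1) = -108
  1·σ_2 + 4·σ_3 + 1·σ_4 = 6(Δ_3 - Δ_2) = 120
Natural end conditions: σ_0 = σ_4 = 0.
Forward elimination and back-substitution give σ_0 = 0, σ_1 = 69/7, σ_2 = -276/7, σ_3 = 279/7, σ_4 = 0.
On [3, 4], g(x) = 3 + 58/7·(x - 3) + 69/14·(x - 3)² - 115/14·(x - 3)³.
With (x - 3) = 3/4: g(15/4) = 7635/896.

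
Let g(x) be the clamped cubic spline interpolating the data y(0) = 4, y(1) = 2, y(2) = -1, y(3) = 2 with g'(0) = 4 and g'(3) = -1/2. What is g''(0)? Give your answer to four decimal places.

-17.8000

Let M_i = g''(x_i). Step sizes h_i = 1, 1, 1; slopes of the chords Δ_i = (y_(i+1) - y_i)/h_i = -2, -3, 3.
  1·M_0 + 4·M_1 + 1·M_2 = 6(Δ_1 - Δ_0) = -6
  1·M_1 + 4·M_2 + 1·M_3 = 6(Δ_2 - Δ_1) = 36
Clamped end conditions give two more equations: 2h_0·M_0 + h_0·M_1 = 6(Δ_0 - g'(0)) = -36 and h_2·M_2 + 2h_2·M_3 = 6(g'(3) - Δ_2) = -21.
Hence M_0 = -89/5, M_1 = -2/5, M_2 = 67/5, M_3 = -86/5.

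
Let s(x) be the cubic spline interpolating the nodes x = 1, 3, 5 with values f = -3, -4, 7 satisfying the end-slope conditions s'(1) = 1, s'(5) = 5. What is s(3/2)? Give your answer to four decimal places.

-3.0859

Write σ_i for s''(x_i). With h_i = 2, 2 and divided differences Δ_i = -1/2, 11/2, the continuity of s' gives the tridiagonal system
  2·σ_0 + 8·σ_1 + 2·σ_2 = 6(Δ_1 - Δ_0) = 36
Clamped end conditions give two more equations: 2h_0·σ_0 + h_0·σ_1 = 6(Δ_0 - s'(1)) = -9 and h_1·σ_1 + 2h_1·σ_2 = 6(s'(5) - Δ_1) = -3.
Hence σ_0 = -23/4, σ_1 = 7, σ_2 = -17/4.
On [1, 3], s(x) = -3 + 1·(x - 1) - 23/8·(x - 1)² + 17/16·(x - 1)³.
With (x - 1) = 1/2: s(3/2) = -395/128.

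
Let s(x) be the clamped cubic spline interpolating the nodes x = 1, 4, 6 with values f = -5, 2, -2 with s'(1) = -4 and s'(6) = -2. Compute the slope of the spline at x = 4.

Let M_i = s''(x_i). Step sizes h_i = 3, 2; slopes of the chords Δ_i = (y_(i+1) - y_i)/h_i = 7/3, -2.
  3·M_0 + 10·M_1 + 2·M_2 = 6(Δ_1 - Δ_0) = -26
Clamped end conditions give two more equations: 2h_0·M_0 + h_0·M_1 = 6(Δ_0 - s'(1)) = 38 and h_1·M_1 + 2h_1·M_2 = 6(s'(6) - Δ_1) = 0.
Solving: M_0 = 28/3, M_1 = -6, M_2 = 3.
On [4, 6], s'(x) = b_1 + 2c_1·(x - 4) + 3d_1·(x - 4)² with b_1 = Δ_1 - h_1(2M_1 + M_2)/6 = 1, c_1 = M_1/2 = -3, d_1 = (M_2 - M_1)/(6h_1) = 3/4. So s'(4) = 1.

1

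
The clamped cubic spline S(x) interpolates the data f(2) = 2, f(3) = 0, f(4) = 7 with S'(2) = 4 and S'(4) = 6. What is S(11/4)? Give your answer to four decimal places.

Put M_i = S'' at the i-th knot. Here h = (1, 1) and Δ = (-2, 7), so the interior equations h_(i-1)·M_(i-1) + 2(h_(i-1)+h_i)·M_i + h_i·M_(i+1) = 6(Δ_i − Δ_(i-1)) read
  1·M_0 + 4·M_1 + 1·M_2 = 6(Δ_1 - Δ_0) = 54
Clamped end conditions give two more equations: 2h_0·M_0 + h_0·M_1 = 6(Δ_0 - S'(2)) = -36 and h_1·M_1 + 2h_1·M_2 = 6(S'(4) - Δ_1) = -6.
Hence M_0 = -61/2, M_1 = 25, M_2 = -31/2.
On [2, 3], S(x) = 2 + 4·(x - 2) - 61/4·(x - 2)² + 37/4·(x - 2)³.
With (x - 2) = 3/4: S(11/4) = 83/256.

0.3242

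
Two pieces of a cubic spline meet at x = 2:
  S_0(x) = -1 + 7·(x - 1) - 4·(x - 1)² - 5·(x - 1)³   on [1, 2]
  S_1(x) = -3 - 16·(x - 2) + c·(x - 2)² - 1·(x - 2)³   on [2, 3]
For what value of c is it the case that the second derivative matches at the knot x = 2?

-19

S_0''(x) = -8 - 30·(x - 1), so S_0''(2) = -38. On the right, S_1''(2) = 2c, so c = -19.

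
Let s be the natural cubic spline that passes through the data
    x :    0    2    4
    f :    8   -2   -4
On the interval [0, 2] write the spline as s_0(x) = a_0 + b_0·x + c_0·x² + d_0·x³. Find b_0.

-6

Put M_i = s'' at the i-th knot. Here h = (2, 2) and Δ = (-5, -1), so the interior equations h_(i-1)·M_(i-1) + 2(h_(i-1)+h_i)·M_i + h_i·M_(i+1) = 6(Δ_i − Δ_(i-1)) read
  2·M_0 + 8·M_1 + 2·M_2 = 6(Δ_1 - Δ_0) = 24
Natural end conditions: M_0 = M_2 = 0.
Solving: M_0 = 0, M_1 = 3, M_2 = 0.
On [0, 2], with s_0(x) = a_0 + b_0·x + c_0·x² + d_0·x³: c_0 = M_0/2 = 0, d_0 = (M_1 - M_0)/(6h_0) = 1/4, b_0 = Δ_0 - h_0(2M_0 + M_1)/6 = -6.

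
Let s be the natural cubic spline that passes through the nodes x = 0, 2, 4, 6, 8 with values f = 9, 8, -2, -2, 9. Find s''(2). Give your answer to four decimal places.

Write m_i for s''(x_i). With h_i = 2, 2, 2, 2 and divided differences Δ_i = -1/2, -5, 0, 11/2, the continuity of s' gives the tridiagonal system
  2·m_0 + 8·m_1 + 2·m_2 = 6(Δ_1 - Δ_0) = -27
  2·m_1 + 8·m_2 + 2·m_3 = 6(Δ_2 - Δ_1) = 30
  2·m_2 + 8·m_3 + 2·m_4 = 6(Δ_3 - Δ_2) = 33
Natural end conditions: m_0 = m_4 = 0.
Solving the tridiagonal system: m_0 = 0, m_1 = -123/28, m_2 = 57/14, m_3 = 87/28, m_4 = 0.

-4.3929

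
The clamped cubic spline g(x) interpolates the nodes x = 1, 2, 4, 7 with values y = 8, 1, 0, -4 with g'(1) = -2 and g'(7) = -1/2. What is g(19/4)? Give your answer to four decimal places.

-0.1883

Let m_i = g''(x_i). Step sizes h_i = 1, 2, 3; slopes of the chords Δ_i = (y_(i+1) - y_i)/h_i = -7, -1/2, -4/3.
  1·m_0 + 6·m_1 + 2·m_2 = 6(Δ_1 - Δ_0) = 39
  2·m_1 + 10·m_2 + 3·m_3 = 6(Δ_2 - Δ_1) = -5
Clamped end conditions give two more equations: 2h_0·m_0 + h_0·m_1 = 6(Δ_0 - g'(1)) = -30 and h_2·m_2 + 2h_2·m_3 = 6(g'(7) - Δ_2) = 5.
Solving: m_0 = -1171/57, m_1 = 632/57, m_2 = -199/57, m_3 = 49/19.
On [4, 7], g(x) = 0 + 33/38·(x - 4) - 199/114·(x - 4)² + 173/513·(x - 4)³.
With (x - 4) = 3/4: g(19/4) = -229/1216.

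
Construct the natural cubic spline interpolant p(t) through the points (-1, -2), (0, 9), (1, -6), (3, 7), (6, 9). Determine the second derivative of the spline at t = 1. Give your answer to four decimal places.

With M_i denoting the second derivative at x_i, h_i = 1, 1, 2, 3, and Δ_i = (y_(i+1) − y_i)/h_i = 11, -15, 13/2, 2/3:
  1·M_0 + 4·M_1 + 1·M_2 = 6(Δ_1 - Δ_0) = -156
  1·M_1 + 6·M_2 + 2·M_3 = 6(Δ_2 - Δ_1) = 129
  2·M_2 + 10·M_3 + 3·M_4 = 6(Δ_3 - Δ_2) = -35
Natural end conditions: M_0 = M_4 = 0.
Solving: M_0 = 0, M_1 = -5048/107, M_2 = 3500/107, M_3 = -2149/214, M_4 = 0.

32.7103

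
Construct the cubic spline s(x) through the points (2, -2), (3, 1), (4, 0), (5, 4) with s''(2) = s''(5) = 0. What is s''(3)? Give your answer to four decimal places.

-8.4000

Write M_i for s''(x_i). With h_i = 1, 1, 1 and divided differences Δ_i = 3, -1, 4, the continuity of s' gives the tridiagonal system
  1·M_0 + 4·M_1 + 1·M_2 = 6(Δ_1 - Δ_0) = -24
  1·M_1 + 4·M_2 + 1·M_3 = 6(Δ_2 - Δ_1) = 30
Natural end conditions: M_0 = M_3 = 0.
Solving: M_0 = 0, M_1 = -42/5, M_2 = 48/5, M_3 = 0.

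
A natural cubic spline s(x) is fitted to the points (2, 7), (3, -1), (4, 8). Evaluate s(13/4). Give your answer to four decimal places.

Let m_i = s''(x_i). Step sizes h_i = 1, 1; slopes of the chords Δ_i = (y_(i+1) - y_i)/h_i = -8, 9.
  1·m_0 + 4·m_1 + 1·m_2 = 6(Δ_1 - Δ_0) = 102
Natural end conditions: m_0 = m_2 = 0.
Solving: m_0 = 0, m_1 = 51/2, m_2 = 0.
On [3, 4], s(x) = -1 + 1/2·(x - 3) + 51/4·(x - 3)² - 17/4·(x - 3)³.
With (x - 3) = 1/4: s(13/4) = -37/256.

-0.1445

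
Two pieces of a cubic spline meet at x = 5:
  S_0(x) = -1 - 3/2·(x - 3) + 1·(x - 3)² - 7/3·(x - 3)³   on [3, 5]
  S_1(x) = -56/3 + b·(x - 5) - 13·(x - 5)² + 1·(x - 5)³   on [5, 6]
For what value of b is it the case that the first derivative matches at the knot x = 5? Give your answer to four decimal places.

-25.5000

S_0'(x) = -3/2 + 2·(x - 3) - 7·(x - 3)², so S_0'(5) = -51/2. On the right, S_1'(5) = b, so b = -51/2.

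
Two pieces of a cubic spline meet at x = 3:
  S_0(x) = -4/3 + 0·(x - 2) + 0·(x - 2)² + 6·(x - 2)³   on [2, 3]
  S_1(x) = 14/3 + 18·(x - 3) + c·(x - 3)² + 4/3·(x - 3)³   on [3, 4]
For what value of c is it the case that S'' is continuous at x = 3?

S_0''(x) = 0 + 36·(x - 2), so S_0''(3) = 36. On the right, S_1''(3) = 2c, so c = 18.

18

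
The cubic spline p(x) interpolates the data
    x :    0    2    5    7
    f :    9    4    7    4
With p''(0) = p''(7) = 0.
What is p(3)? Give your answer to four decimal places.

4.4835

With M_i denoting the second derivative at x_i, h_i = 2, 3, 2, and Δ_i = (y_(i+1) − y_i)/h_i = -5/2, 1, -3/2:
  2·M_0 + 10·M_1 + 3·M_2 = 6(Δ_1 - Δ_0) = 21
  3·M_1 + 10·M_2 + 2·M_3 = 6(Δ_2 - Δ_1) = -15
Natural end conditions: M_0 = M_3 = 0.
Hence M_0 = 0, M_1 = 255/91, M_2 = -213/91, M_3 = 0.
On [2, 5], p(x) = 4 - 115/182·(x - 2) + 255/182·(x - 2)² - 2/7·(x - 2)³.
With (x - 2) = 1: p(3) = 408/91.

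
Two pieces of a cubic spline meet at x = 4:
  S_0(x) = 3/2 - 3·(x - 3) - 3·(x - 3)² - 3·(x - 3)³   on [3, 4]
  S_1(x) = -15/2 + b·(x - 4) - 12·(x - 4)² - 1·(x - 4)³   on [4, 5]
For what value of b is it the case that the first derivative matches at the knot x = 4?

-18

S_0'(x) = -3 - 6·(x - 3) - 9·(x - 3)², so S_0'(4) = -18. On the right, S_1'(4) = b, so b = -18.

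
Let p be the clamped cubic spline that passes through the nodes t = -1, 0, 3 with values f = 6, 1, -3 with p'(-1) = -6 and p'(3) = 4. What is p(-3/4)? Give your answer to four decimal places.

With M_i denoting the second derivative at x_i, h_i = 1, 3, and Δ_i = (y_(i+1) − y_i)/h_i = -5, -4/3:
  1·M_0 + 8·M_1 + 3·M_2 = 6(Δ_1 - Δ_0) = 22
Clamped end conditions give two more equations: 2h_0·M_0 + h_0·M_1 = 6(Δ_0 - p'(-1)) = 6 and h_1·M_1 + 2h_1·M_2 = 6(p'(3) - Δ_1) = 32.
Solving: M_0 = 11/4, M_1 = 1/2, M_2 = 61/12.
On [-1, 0], p(t) = 6 - 6·(t + 1) + 11/8·(t + 1)² - 3/8·(t + 1)³.
With (t + 1) = 1/4: p(-3/4) = 2345/512.

4.5801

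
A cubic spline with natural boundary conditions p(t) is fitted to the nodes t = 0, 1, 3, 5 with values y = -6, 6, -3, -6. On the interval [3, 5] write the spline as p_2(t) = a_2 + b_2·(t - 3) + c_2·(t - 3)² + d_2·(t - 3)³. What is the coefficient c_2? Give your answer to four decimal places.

Write M_i for p''(x_i). With h_i = 1, 2, 2 and divided differences Δ_i = 12, -9/2, -3/2, the continuity of p' gives the tridiagonal system
  1·M_0 + 6·M_1 + 2·M_2 = 6(Δ_1 - Δ_0) = -99
  2·M_1 + 8·M_2 + 2·M_3 = 6(Δ_2 - Δ_1) = 18
Natural end conditions: M_0 = M_3 = 0.
Solving: M_0 = 0, M_1 = -207/11, M_2 = 153/22, M_3 = 0.
On [3, 5], with p_2(t) = a_2 + b_2·(t - 3) + c_2·(t - 3)² + d_2·(t - 3)³: c_2 = M_2/2 = 153/44, d_2 = (M_3 - M_2)/(6h_2) = -51/88, b_2 = Δ_2 - h_2(2M_2 + M_3)/6 = -135/22.

3.4773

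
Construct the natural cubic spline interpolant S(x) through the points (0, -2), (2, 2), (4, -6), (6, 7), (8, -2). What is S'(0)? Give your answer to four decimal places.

4.5536

Put m_i = S'' at the i-th knot. Here h = (2, 2, 2, 2) and Δ = (2, -4, 13/2, -9/2), so the interior equations h_(i-1)·m_(i-1) + 2(h_(i-1)+h_i)·m_i + h_i·m_(i+1) = 6(Δ_i − Δ_(i-1)) read
  2·m_0 + 8·m_1 + 2·m_2 = 6(Δ_1 - Δ_0) = -36
  2·m_1 + 8·m_2 + 2·m_3 = 6(Δ_2 - Δ_1) = 63
  2·m_2 + 8·m_3 + 2·m_4 = 6(Δ_3 - Δ_2) = -66
Natural end conditions: m_0 = m_4 = 0.
Forward elimination and back-substitution give m_0 = 0, m_1 = -429/56, m_2 = 177/14, m_3 = -639/56, m_4 = 0.
On [0, 2], S'(x) = b_0 + 2c_0·x + 3d_0·x² with b_0 = Δ_0 - h_0(2m_0 + m_1)/6 = 255/56, c_0 = m_0/2 = 0, d_0 = (m_1 - m_0)/(6h_0) = -143/224. So S'(0) = 255/56.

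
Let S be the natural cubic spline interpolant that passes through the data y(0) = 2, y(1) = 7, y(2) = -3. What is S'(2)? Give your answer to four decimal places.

Write M_i for S''(x_i). With h_i = 1, 1 and divided differences Δ_i = 5, -10, the continuity of S' gives the tridiagonal system
  1·M_0 + 4·M_1 + 1·M_2 = 6(Δ_1 - Δ_0) = -90
Natural end conditions: M_0 = M_2 = 0.
Solving: M_0 = 0, M_1 = -45/2, M_2 = 0.
On [1, 2], S'(x) = b_1 + 2c_1·(x - 1) + 3d_1·(x - 1)² with b_1 = Δ_1 - h_1(2M_1 + M_2)/6 = -5/2, c_1 = M_1/2 = -45/4, d_1 = (M_2 - M_1)/(6h_1) = 15/4. So S'(2) = -55/4.

-13.7500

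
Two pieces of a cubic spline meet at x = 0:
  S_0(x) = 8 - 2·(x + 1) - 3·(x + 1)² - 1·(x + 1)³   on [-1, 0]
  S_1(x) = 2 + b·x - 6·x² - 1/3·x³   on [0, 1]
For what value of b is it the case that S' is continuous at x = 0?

S_0'(x) = -2 - 6·(x + 1) - 3·(x + 1)², so S_0'(0) = -11. On the right, S_1'(0) = b, so b = -11.

-11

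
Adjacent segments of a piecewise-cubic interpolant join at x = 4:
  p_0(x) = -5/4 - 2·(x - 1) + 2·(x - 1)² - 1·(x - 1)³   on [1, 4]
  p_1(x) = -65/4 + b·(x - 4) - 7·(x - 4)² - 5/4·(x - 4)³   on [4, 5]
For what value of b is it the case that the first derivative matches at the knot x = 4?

-17

p_0'(x) = -2 + 4·(x - 1) - 3·(x - 1)², so p_0'(4) = -17. On the right, p_1'(4) = b, so b = -17.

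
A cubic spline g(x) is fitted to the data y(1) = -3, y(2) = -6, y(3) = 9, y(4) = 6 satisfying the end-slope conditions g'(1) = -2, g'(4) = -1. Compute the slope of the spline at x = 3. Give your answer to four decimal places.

7.3333

Put M_i = g'' at the i-th knot. Here h = (1, 1, 1) and Δ = (-3, 15, -3), so the interior equations h_(i-1)·M_(i-1) + 2(h_(i-1)+h_i)·M_i + h_i·M_(i+1) = 6(Δ_i − Δ_(i-1)) read
  1·M_0 + 4·M_1 + 1·M_2 = 6(Δ_1 - Δ_0) = 108
  1·M_1 + 4·M_2 + 1·M_3 = 6(Δ_2 - Δ_1) = -108
Clamped end conditions give two more equations: 2h_0·M_0 + h_0·M_1 = 6(Δ_0 - g'(1)) = -6 and h_2·M_2 + 2h_2·M_3 = 6(g'(4) - Δ_2) = 12.
Solving: M_0 = -76/3, M_1 = 134/3, M_2 = -136/3, M_3 = 86/3.
On [3, 4], g'(x) = b_2 + 2c_2·(x - 3) + 3d_2·(x - 3)² with b_2 = Δ_2 - h_2(2M_2 + M_3)/6 = 22/3, c_2 = M_2/2 = -68/3, d_2 = (M_3 - M_2)/(6h_2) = 37/3. So g'(3) = 22/3.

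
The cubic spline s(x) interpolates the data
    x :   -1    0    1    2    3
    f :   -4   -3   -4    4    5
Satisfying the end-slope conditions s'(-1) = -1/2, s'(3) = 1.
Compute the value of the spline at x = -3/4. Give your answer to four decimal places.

-3.8718

Put σ_i = s'' at the i-th knot. Here h = (1, 1, 1, 1) and Δ = (1, -1, 8, 1), so the interior equations h_(i-1)·σ_(i-1) + 2(h_(i-1)+h_i)·σ_i + h_i·σ_(i+1) = 6(Δ_i − Δ_(i-1)) read
  1·σ_0 + 4·σ_1 + 1·σ_2 = 6(Δ_1 - Δ_0) = -12
  1·σ_1 + 4·σ_2 + 1·σ_3 = 6(Δ_2 - Δ_1) = 54
  1·σ_2 + 4·σ_3 + 1·σ_4 = 6(Δ_3 - Δ_2) = -42
Clamped end conditions give two more equations: 2h_0·σ_0 + h_0·σ_1 = 6(Δ_0 - s'(-1)) = 9 and h_3·σ_3 + 2h_3·σ_4 = 6(s'(3) - Δ_3) = 0.
Solving: σ_0 = 549/56, σ_1 = -297/28, σ_2 = 165/8, σ_3 = -501/28, σ_4 = 501/56.
On [-1, 0], s(x) = -4 - 1/2·(x + 1) + 549/112·(x + 1)² - 381/112·(x + 1)³.
With (x + 1) = 1/4: s(-3/4) = -27753/7168.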